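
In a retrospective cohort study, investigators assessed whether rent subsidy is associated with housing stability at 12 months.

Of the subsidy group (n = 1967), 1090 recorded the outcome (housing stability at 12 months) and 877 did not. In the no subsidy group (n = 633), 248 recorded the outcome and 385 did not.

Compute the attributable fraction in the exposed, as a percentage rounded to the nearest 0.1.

29.3

From the description: a = 1090, b = 877, c = 248, d = 385.
Risk in exposed = 1090/1967 = 0.55414; risk in unexposed = 248/633 = 0.39179.
RR = 0.55414/0.39179 = 1.41441
AR% = (RR − 1)/RR × 100 = (1.41441 − 1)/1.41441 × 100 = 29.2990%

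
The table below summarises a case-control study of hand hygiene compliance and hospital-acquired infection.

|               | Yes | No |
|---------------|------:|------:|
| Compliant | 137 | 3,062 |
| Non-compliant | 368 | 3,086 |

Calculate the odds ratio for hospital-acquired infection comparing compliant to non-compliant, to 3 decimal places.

Cells: a = 137, b = 3062, c = 368, d = 3086.
OR = (a·d)/(b·c) = (137 × 3086) / (3062 × 368) = 422782 / 1126816 = 0.37520
Exposure is associated with lower odds of hospital-acquired infection (OR = 0.38 < 1).

0.375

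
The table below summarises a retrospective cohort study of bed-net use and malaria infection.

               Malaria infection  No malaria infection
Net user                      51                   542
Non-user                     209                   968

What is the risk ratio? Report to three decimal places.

Cells: a = 51, b = 542, c = 209, d = 968.
Risk in exposed = 51/593 = 0.08600; risk in unexposed = 209/1177 = 0.17757.
RR = 0.08600 / 0.17757 = 0.48433
The risk is 52% lower among the exposed than among the unexposed.

0.484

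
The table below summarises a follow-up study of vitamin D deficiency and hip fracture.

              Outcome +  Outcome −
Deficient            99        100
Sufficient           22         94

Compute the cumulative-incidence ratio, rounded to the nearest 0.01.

2.62

Cells: a = 99, b = 100, c = 22, d = 94.
Risk in exposed = 99/199 = 0.49749; risk in unexposed = 22/116 = 0.18966.
RR = 0.49749 / 0.18966 = 2.62312
The risk among the exposed is 2.62 times that among the unexposed.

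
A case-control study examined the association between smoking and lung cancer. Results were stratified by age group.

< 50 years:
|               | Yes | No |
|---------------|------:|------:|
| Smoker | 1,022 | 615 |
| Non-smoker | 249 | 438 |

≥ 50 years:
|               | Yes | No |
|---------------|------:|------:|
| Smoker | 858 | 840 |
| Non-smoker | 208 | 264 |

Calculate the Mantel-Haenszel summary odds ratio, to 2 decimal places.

OR_MH = Σ(aᵢdᵢ/nᵢ) / Σ(bᵢcᵢ/nᵢ), where nᵢ is the stratum total.
Stratum 1 (< 50 years): n = 2324; a·d/n = 1022·438/2324 = 192.6145; b·c/n = 615·249/2324 = 65.8929
Stratum 2 (≥ 50 years): n = 2170; a·d/n = 858·264/2170 = 104.3834; b·c/n = 840·208/2170 = 80.5161
OR_MH = (192.6145 + 104.3834) / (65.8929 + 80.5161) = 296.9979 / 146.4090 = 2.02855

2.03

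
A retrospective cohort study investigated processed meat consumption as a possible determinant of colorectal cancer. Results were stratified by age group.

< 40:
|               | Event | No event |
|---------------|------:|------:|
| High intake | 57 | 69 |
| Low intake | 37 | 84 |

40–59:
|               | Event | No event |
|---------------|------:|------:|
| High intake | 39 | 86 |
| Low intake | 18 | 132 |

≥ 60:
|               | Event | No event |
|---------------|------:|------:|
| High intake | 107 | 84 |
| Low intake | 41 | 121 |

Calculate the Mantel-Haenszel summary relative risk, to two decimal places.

2.00

RR_MH = Σ(aᵢ·n₀ᵢ/nᵢ) / Σ(cᵢ·n₁ᵢ/nᵢ), with n₁ᵢ = aᵢ+bᵢ (exposed), n₀ᵢ = cᵢ+dᵢ (unexposed), nᵢ = n₁ᵢ+n₀ᵢ.
Stratum 1 (< 40): n₁ = 126, n₀ = 121, n = 247; a·n₀/n = 57·121/247 = 27.9231; c·n₁/n = 37·126/247 = 18.8745
Stratum 2 (40–59): n₁ = 125, n₀ = 150, n = 275; a·n₀/n = 39·150/275 = 21.2727; c·n₁/n = 18·125/275 = 8.1818
Stratum 3 (≥ 60): n₁ = 191, n₀ = 162, n = 353; a·n₀/n = 107·162/353 = 49.1048; c·n₁/n = 41·191/353 = 22.1841
RR_MH = (27.9231 + 21.2727 + 49.1048) / (18.8745 + 8.1818 + 22.1841) = 98.3006 / 49.2404 = 1.99634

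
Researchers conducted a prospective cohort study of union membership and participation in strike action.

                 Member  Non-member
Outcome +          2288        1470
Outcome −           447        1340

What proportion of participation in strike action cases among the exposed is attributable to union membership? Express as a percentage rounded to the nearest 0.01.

37.47

Reading the table with exposure as columns: a = 2288 (Member, case), b = 447 (Member, non-case), c = 1470 (Non-member, case), d = 1340.
Risk in exposed = 2288/2735 = 0.83656; risk in unexposed = 1470/2810 = 0.52313.
RR = 0.83656/0.52313 = 1.59914
AR% = (RR − 1)/RR × 100 = (1.59914 − 1)/1.59914 × 100 = 37.4666%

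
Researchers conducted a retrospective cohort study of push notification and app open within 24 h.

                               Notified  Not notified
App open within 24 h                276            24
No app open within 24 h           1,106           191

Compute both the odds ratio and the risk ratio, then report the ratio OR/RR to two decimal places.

1.11

Reading the table with exposure as columns: a = 276 (Notified, case), b = 1106 (Notified, non-case), c = 24 (Not notified, case), d = 191.
OR = (276·191)/(1106·24) = 52716/26544 = 1.98599
Risk in exposed = 276/1382 = 0.19971; risk in unexposed = 24/215 = 0.11163; RR = 1.78907
OR/RR = 1.98599 / 1.78907 = 1.11006
The outcome is not rare, so the OR lies further from 1 than the RR.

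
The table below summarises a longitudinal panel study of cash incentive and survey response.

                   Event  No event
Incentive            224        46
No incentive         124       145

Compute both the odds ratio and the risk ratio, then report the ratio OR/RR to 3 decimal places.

Cells: a = 224, b = 46, c = 124, d = 145.
OR = (224·145)/(46·124) = 32480/5704 = 5.69425
Risk in exposed = 224/270 = 0.82963; risk in unexposed = 124/269 = 0.46097; RR = 1.79976
OR/RR = 5.69425 / 1.79976 = 3.16389
The outcome is not rare, so the OR lies further from 1 than the RR.

3.164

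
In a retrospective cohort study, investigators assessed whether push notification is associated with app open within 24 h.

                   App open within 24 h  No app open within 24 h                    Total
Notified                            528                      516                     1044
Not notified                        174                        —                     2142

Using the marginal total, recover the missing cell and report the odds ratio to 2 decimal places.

11.57

The missing cell is in the unexposed row: 2142 − 174 = 1968.
So a = 528, b = 516, c = 174, d = 1968.
OR = (a·d)/(b·c) = (528 × 1968) / (516 × 174) = 1039104 / 89784 = 11.57338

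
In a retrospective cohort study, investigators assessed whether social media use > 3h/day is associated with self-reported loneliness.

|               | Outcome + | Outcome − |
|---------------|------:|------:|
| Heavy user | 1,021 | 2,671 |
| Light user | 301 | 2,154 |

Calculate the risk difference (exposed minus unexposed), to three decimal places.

Cells: a = 1021, b = 2671, c = 301, d = 2154.
Risk in exposed = 1021/3692 = 0.276544; risk in unexposed = 301/2455 = 0.122607.
Risk difference = 0.276544 − 0.122607 = 0.153937

0.154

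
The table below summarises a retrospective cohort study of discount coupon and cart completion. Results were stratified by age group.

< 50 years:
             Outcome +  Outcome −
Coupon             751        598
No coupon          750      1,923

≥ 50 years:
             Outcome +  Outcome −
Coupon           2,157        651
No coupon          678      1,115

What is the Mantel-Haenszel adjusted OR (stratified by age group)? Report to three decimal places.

4.251

OR_MH = Σ(aᵢdᵢ/nᵢ) / Σ(bᵢcᵢ/nᵢ), where nᵢ is the stratum total.
Stratum 1 (< 50 years): n = 4022; a·d/n = 751·1923/4022 = 359.0684; b·c/n = 598·750/4022 = 111.5117
Stratum 2 (≥ 50 years): n = 4601; a·d/n = 2157·1115/4601 = 522.7244; b·c/n = 651·678/4601 = 95.9309
OR_MH = (359.0684 + 522.7244) / (111.5117 + 95.9309) = 881.7928 / 207.4426 = 4.25078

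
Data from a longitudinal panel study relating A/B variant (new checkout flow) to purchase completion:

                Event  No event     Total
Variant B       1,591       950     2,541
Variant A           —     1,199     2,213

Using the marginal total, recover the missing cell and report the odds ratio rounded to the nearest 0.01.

1.98

The missing cell is in the unexposed row: 2213 − 1199 = 1014.
So a = 1591, b = 950, c = 1014, d = 1199.
OR = (a·d)/(b·c) = (1591 × 1199) / (950 × 1014) = 1907609 / 963300 = 1.98029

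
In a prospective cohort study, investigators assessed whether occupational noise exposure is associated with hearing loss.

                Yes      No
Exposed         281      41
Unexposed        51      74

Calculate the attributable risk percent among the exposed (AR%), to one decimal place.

Cells: a = 281, b = 41, c = 51, d = 74.
Risk in exposed = 281/322 = 0.87267; risk in unexposed = 51/125 = 0.40800.
RR = 0.87267/0.40800 = 2.13890
AR% = (RR − 1)/RR × 100 = (2.13890 − 1)/2.13890 × 100 = 53.2470%

53.2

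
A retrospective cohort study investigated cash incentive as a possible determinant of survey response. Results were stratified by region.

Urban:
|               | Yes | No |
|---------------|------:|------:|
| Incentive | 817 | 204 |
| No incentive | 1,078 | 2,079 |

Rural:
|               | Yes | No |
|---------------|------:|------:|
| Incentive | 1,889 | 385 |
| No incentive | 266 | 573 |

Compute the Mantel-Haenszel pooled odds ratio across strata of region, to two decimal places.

8.82

OR_MH = Σ(aᵢdᵢ/nᵢ) / Σ(bᵢcᵢ/nᵢ), where nᵢ is the stratum total.
Stratum 1 (Urban): n = 4178; a·d/n = 817·2079/4178 = 406.5445; b·c/n = 204·1078/4178 = 52.6357
Stratum 2 (Rural): n = 3113; a·d/n = 1889·573/3113 = 347.7022; b·c/n = 385·266/3113 = 32.8975
OR_MH = (406.5445 + 347.7022) / (52.6357 + 32.8975) = 754.2467 / 85.5332 = 8.81817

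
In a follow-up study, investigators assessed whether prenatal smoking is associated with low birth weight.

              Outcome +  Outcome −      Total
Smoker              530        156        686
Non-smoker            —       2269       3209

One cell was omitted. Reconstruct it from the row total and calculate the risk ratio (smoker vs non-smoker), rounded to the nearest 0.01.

The missing cell is in the unexposed row: 3209 − 2269 = 940.
So a = 530, b = 156, c = 940, d = 2269.
RR = [a/(a+b)] / [c/(c+d)] = (530/686) / (940/3209) = 0.77259/0.29293 = 2.63751

2.64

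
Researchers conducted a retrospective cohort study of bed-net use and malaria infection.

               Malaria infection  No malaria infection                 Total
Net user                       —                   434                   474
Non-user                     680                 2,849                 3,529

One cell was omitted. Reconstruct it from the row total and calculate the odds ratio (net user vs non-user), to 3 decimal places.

The missing cell is in the exposed row: 474 − 434 = 40.
So a = 40, b = 434, c = 680, d = 2849.
OR = (a·d)/(b·c) = (40 × 2849) / (434 × 680) = 113960 / 295120 = 0.38615

0.386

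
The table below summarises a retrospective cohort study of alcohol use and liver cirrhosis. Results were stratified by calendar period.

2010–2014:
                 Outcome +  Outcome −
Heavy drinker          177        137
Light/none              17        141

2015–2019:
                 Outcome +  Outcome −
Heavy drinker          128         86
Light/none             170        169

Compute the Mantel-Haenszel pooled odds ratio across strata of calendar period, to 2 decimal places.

2.93

OR_MH = Σ(aᵢdᵢ/nᵢ) / Σ(bᵢcᵢ/nᵢ), where nᵢ is the stratum total.
Stratum 1 (2010–2014): n = 472; a·d/n = 177·141/472 = 52.8750; b·c/n = 137·17/472 = 4.9343
Stratum 2 (2015–2019): n = 553; a·d/n = 128·169/553 = 39.1175; b·c/n = 86·170/553 = 26.4376
OR_MH = (52.8750 + 39.1175) / (4.9343 + 26.4376) = 91.9925 / 31.3719 = 2.93232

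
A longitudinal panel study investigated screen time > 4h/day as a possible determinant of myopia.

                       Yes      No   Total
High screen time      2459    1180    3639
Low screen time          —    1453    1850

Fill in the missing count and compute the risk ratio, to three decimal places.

3.149

The missing cell is in the unexposed row: 1850 − 1453 = 397.
So a = 2459, b = 1180, c = 397, d = 1453.
RR = [a/(a+b)] / [c/(c+d)] = (2459/3639) / (397/1850) = 0.67574/0.21459 = 3.14889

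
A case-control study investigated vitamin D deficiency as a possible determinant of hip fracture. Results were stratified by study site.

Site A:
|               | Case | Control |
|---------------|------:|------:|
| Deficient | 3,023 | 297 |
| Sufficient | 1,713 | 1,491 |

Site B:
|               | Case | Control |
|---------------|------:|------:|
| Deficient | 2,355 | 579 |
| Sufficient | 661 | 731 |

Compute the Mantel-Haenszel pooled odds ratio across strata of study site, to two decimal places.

6.54

OR_MH = Σ(aᵢdᵢ/nᵢ) / Σ(bᵢcᵢ/nᵢ), where nᵢ is the stratum total.
Stratum 1 (Site A): n = 6524; a·d/n = 3023·1491/6524 = 690.8788; b·c/n = 297·1713/6524 = 77.9830
Stratum 2 (Site B): n = 4326; a·d/n = 2355·731/4326 = 397.9438; b·c/n = 579·661/4326 = 88.4695
OR_MH = (690.8788 + 397.9438) / (77.9830 + 88.4695) = 1088.8226 / 166.4525 = 6.54134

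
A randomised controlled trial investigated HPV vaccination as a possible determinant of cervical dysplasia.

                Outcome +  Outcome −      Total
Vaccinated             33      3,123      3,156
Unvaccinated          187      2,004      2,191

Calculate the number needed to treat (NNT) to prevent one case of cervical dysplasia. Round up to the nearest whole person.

14

Risk in treated group = 33/3156 = 0.01046; risk in control = 187/2191 = 0.08535.
Absolute risk reduction = 0.08535 − 0.01046 = 0.07489
NNT = 1 / ARR = 1 / 0.07489 = 13.352 → round up → 14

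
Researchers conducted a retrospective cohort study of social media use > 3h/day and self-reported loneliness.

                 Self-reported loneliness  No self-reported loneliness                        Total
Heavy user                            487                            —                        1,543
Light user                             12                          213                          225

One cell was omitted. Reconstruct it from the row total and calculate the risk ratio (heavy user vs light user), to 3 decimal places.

The missing cell is in the exposed row: 1543 − 487 = 1056.
So a = 487, b = 1056, c = 12, d = 213.
RR = [a/(a+b)] / [c/(c+d)] = (487/1543) / (12/225) = 0.31562/0.05333 = 5.91785

5.918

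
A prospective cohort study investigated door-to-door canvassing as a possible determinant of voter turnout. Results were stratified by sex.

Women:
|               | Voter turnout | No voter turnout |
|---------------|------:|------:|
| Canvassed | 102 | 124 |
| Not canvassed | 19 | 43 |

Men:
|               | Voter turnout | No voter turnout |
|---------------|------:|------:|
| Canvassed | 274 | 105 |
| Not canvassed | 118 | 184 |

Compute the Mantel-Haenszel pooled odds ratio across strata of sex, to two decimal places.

3.38

OR_MH = Σ(aᵢdᵢ/nᵢ) / Σ(bᵢcᵢ/nᵢ), where nᵢ is the stratum total.
Stratum 1 (Women): n = 288; a·d/n = 102·43/288 = 15.2292; b·c/n = 124·19/288 = 8.1806
Stratum 2 (Men): n = 681; a·d/n = 274·184/681 = 74.0323; b·c/n = 105·118/681 = 18.1938
OR_MH = (15.2292 + 74.0323) / (8.1806 + 18.1938) = 89.2615 / 26.3744 = 3.38440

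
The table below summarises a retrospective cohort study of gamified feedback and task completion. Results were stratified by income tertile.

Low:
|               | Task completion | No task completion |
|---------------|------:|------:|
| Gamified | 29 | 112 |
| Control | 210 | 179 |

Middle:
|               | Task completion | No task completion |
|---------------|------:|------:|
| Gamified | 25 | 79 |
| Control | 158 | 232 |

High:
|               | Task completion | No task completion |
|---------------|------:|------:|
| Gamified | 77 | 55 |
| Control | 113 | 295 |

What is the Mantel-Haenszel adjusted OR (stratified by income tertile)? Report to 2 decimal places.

0.78

OR_MH = Σ(aᵢdᵢ/nᵢ) / Σ(bᵢcᵢ/nᵢ), where nᵢ is the stratum total.
Stratum 1 (Low): n = 530; a·d/n = 29·179/530 = 9.7943; b·c/n = 112·210/530 = 44.3774
Stratum 2 (Middle): n = 494; a·d/n = 25·232/494 = 11.7409; b·c/n = 79·158/494 = 25.2672
Stratum 3 (High): n = 540; a·d/n = 77·295/540 = 42.0648; b·c/n = 55·113/540 = 11.5093
OR_MH = (9.7943 + 11.7409 + 42.0648) / (44.3774 + 25.2672 + 11.5093) = 63.6000 / 81.1538 = 0.78370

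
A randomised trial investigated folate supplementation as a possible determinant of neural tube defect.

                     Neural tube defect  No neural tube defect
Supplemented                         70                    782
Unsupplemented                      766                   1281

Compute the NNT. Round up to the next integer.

4

Risk in treated group = 70/852 = 0.08216; risk in control = 766/2047 = 0.37421.
Absolute risk reduction = 0.37421 − 0.08216 = 0.29205
NNT = 1 / ARR = 1 / 0.29205 = 3.424 → round up → 4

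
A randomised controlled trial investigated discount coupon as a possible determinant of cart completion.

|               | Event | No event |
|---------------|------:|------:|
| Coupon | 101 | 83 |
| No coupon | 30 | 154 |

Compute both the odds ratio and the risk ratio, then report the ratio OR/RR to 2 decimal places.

Cells: a = 101, b = 83, c = 30, d = 154.
OR = (101·154)/(83·30) = 15554/2490 = 6.24659
Risk in exposed = 101/184 = 0.54891; risk in unexposed = 30/184 = 0.16304; RR = 3.36667
OR/RR = 6.24659 / 3.36667 = 1.85542
The outcome is not rare, so the OR lies further from 1 than the RR.

1.86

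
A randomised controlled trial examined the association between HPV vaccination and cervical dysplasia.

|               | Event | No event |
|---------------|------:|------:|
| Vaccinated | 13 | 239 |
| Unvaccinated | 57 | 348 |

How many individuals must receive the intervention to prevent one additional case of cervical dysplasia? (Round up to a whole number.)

Risk in treated group = 13/252 = 0.05159; risk in control = 57/405 = 0.14074.
Absolute risk reduction = 0.14074 − 0.05159 = 0.08915
NNT = 1 / ARR = 1 / 0.08915 = 11.217 → round up → 12

12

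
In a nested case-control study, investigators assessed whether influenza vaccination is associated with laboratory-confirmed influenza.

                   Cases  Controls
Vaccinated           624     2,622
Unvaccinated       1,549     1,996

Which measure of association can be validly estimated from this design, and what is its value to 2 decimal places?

0.31

Cells: a = 624, b = 2622, c = 1549, d = 1996.
This is a nested case-control study: participants were sampled on outcome status, so risks in the source population cannot be estimated directly — relative risk is not valid here. The odds ratio is the appropriate measure.
OR = (a·d)/(b·c) = (624 × 1996) / (2622 × 1549) = 1245504 / 4061478 = 0.30666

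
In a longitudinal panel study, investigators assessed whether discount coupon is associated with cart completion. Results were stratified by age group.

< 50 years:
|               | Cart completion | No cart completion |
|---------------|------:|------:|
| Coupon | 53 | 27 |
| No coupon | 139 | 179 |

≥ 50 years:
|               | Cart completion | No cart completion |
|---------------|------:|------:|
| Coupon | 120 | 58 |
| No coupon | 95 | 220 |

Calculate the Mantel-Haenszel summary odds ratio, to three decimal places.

OR_MH = Σ(aᵢdᵢ/nᵢ) / Σ(bᵢcᵢ/nᵢ), where nᵢ is the stratum total.
Stratum 1 (< 50 years): n = 398; a·d/n = 53·179/398 = 23.8367; b·c/n = 27·139/398 = 9.4296
Stratum 2 (≥ 50 years): n = 493; a·d/n = 120·220/493 = 53.5497; b·c/n = 58·95/493 = 11.1765
OR_MH = (23.8367 + 53.5497) / (9.4296 + 11.1765) = 77.3864 / 20.6061 = 3.75550

3.756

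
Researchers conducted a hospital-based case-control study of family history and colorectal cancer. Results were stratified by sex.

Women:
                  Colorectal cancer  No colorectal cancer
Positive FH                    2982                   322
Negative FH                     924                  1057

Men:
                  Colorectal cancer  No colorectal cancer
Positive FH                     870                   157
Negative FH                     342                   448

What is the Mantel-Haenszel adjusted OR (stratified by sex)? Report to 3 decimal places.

OR_MH = Σ(aᵢdᵢ/nᵢ) / Σ(bᵢcᵢ/nᵢ), where nᵢ is the stratum total.
Stratum 1 (Women): n = 5285; a·d/n = 2982·1057/5285 = 596.4000; b·c/n = 322·924/5285 = 56.2967
Stratum 2 (Men): n = 1817; a·d/n = 870·448/1817 = 214.5074; b·c/n = 157·342/1817 = 29.5509
OR_MH = (596.4000 + 214.5074) / (56.2967 + 29.5509) = 810.9074 / 85.8476 = 9.44590

9.446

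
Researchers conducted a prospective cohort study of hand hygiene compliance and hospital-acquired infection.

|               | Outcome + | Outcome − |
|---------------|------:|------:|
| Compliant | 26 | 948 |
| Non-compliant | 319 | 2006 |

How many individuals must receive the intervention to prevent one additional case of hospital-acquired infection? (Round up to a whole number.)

Risk in treated group = 26/974 = 0.02669; risk in control = 319/2325 = 0.13720.
Absolute risk reduction = 0.13720 − 0.02669 = 0.11051
NNT = 1 / ARR = 1 / 0.11051 = 9.049 → round up → 10

10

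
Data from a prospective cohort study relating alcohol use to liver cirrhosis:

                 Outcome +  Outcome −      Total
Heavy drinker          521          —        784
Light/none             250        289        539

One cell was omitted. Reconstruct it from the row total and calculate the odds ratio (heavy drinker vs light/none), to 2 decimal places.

The missing cell is in the exposed row: 784 − 521 = 263.
So a = 521, b = 263, c = 250, d = 289.
OR = (a·d)/(b·c) = (521 × 289) / (263 × 250) = 150569 / 65750 = 2.29002

2.29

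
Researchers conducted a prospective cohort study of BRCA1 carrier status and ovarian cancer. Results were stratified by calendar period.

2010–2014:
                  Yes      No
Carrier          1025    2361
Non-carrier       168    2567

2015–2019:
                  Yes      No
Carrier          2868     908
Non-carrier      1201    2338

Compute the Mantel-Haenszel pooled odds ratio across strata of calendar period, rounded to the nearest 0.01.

6.30

OR_MH = Σ(aᵢdᵢ/nᵢ) / Σ(bᵢcᵢ/nᵢ), where nᵢ is the stratum total.
Stratum 1 (2010–2014): n = 6121; a·d/n = 1025·2567/6121 = 429.8603; b·c/n = 2361·168/6121 = 64.8012
Stratum 2 (2015–2019): n = 7315; a·d/n = 2868·2338/7315 = 916.6622; b·c/n = 908·1201/7315 = 149.0783
OR_MH = (429.8603 + 916.6622) / (64.8012 + 149.0783) = 1346.5225 / 213.8795 = 6.29571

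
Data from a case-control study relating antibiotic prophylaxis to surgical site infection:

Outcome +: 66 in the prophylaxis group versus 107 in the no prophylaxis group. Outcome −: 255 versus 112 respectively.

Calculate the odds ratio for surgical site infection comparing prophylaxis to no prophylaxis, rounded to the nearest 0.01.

From the description: a = 66, b = 255, c = 107, d = 112.
OR = (a·d)/(b·c) = (66 × 112) / (255 × 107) = 7392 / 27285 = 0.27092
Exposure is associated with lower odds of surgical site infection (OR = 0.27 < 1).

0.27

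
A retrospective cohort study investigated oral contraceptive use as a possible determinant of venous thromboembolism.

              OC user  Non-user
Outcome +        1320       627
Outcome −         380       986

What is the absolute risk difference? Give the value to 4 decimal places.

Reading the table with exposure as columns: a = 1320 (OC user, case), b = 380 (OC user, non-case), c = 627 (Non-user, case), d = 986.
Risk in exposed = 1320/1700 = 0.776471; risk in unexposed = 627/1613 = 0.388717.
Risk difference = 0.776471 − 0.388717 = 0.387754

0.3878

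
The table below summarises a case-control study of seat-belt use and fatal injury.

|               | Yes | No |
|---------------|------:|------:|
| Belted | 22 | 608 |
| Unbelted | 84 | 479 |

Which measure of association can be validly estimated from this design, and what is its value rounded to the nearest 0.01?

0.21

Cells: a = 22, b = 608, c = 84, d = 479.
This is a case-control study: participants were sampled on outcome status, so risks in the source population cannot be estimated directly — relative risk is not valid here. The odds ratio is the appropriate measure.
OR = (a·d)/(b·c) = (22 × 479) / (608 × 84) = 10538 / 51072 = 0.20634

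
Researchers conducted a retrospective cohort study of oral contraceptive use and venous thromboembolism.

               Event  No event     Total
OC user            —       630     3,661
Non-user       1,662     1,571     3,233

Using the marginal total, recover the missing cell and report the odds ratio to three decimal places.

The missing cell is in the exposed row: 3661 − 630 = 3031.
So a = 3031, b = 630, c = 1662, d = 1571.
OR = (a·d)/(b·c) = (3031 × 1571) / (630 × 1662) = 4761701 / 1047060 = 4.54769

4.548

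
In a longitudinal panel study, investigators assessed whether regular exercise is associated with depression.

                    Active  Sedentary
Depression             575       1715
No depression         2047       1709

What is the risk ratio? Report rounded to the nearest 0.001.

0.438

Reading the table with exposure as columns: a = 575 (Active, case), b = 2047 (Active, non-case), c = 1715 (Sedentary, case), d = 1709.
Risk in exposed = 575/2622 = 0.21930; risk in unexposed = 1715/3424 = 0.50088.
RR = 0.21930 / 0.50088 = 0.43783
The risk is 56% lower among the exposed than among the unexposed.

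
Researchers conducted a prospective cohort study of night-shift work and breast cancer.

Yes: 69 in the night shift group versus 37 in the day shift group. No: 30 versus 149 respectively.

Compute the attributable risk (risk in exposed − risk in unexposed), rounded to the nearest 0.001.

0.498

From the description: a = 69, b = 30, c = 37, d = 149.
Risk in exposed = 69/99 = 0.696970; risk in unexposed = 37/186 = 0.198925.
Risk difference = 0.696970 − 0.198925 = 0.498045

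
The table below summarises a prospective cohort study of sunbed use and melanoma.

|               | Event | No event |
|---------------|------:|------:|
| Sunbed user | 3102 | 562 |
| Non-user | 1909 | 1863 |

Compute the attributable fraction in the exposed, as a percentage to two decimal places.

40.22

Cells: a = 3102, b = 562, c = 1909, d = 1863.
Risk in exposed = 3102/3664 = 0.84662; risk in unexposed = 1909/3772 = 0.50610.
RR = 0.84662/0.50610 = 1.67283
AR% = (RR − 1)/RR × 100 = (1.67283 − 1)/1.67283 × 100 = 40.2211%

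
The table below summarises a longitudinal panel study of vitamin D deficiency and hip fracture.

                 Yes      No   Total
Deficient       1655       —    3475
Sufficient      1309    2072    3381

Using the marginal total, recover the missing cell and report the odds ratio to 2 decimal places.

1.44

The missing cell is in the exposed row: 3475 − 1655 = 1820.
So a = 1655, b = 1820, c = 1309, d = 2072.
OR = (a·d)/(b·c) = (1655 × 2072) / (1820 × 1309) = 3429160 / 2382380 = 1.43938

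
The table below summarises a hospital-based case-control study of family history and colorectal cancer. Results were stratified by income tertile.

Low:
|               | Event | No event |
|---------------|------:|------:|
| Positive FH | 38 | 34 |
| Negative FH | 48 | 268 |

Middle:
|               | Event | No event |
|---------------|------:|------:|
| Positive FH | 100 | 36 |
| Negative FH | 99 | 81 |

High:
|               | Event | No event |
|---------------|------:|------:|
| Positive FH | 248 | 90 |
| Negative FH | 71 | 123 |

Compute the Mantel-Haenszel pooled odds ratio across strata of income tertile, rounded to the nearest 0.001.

OR_MH = Σ(aᵢdᵢ/nᵢ) / Σ(bᵢcᵢ/nᵢ), where nᵢ is the stratum total.
Stratum 1 (Low): n = 388; a·d/n = 38·268/388 = 26.2474; b·c/n = 34·48/388 = 4.2062
Stratum 2 (Middle): n = 316; a·d/n = 100·81/316 = 25.6329; b·c/n = 36·99/316 = 11.2785
Stratum 3 (High): n = 532; a·d/n = 248·123/532 = 57.3383; b·c/n = 90·71/532 = 12.0113
OR_MH = (26.2474 + 25.6329 + 57.3383) / (4.2062 + 11.2785 + 12.0113) = 109.2187 / 27.4959 = 3.97217

3.972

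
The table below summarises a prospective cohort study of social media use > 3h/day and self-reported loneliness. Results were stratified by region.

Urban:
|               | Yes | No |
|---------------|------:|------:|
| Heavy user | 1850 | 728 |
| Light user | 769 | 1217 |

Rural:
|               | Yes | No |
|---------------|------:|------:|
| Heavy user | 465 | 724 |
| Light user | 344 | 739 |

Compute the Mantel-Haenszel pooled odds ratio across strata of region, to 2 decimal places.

OR_MH = Σ(aᵢdᵢ/nᵢ) / Σ(bᵢcᵢ/nᵢ), where nᵢ is the stratum total.
Stratum 1 (Urban): n = 4564; a·d/n = 1850·1217/4564 = 493.3063; b·c/n = 728·769/4564 = 122.6626
Stratum 2 (Rural): n = 2272; a·d/n = 465·739/2272 = 151.2478; b·c/n = 724·344/2272 = 109.6197
OR_MH = (493.3063 + 151.2478) / (122.6626 + 109.6197) = 644.5541 / 232.2823 = 2.77487

2.77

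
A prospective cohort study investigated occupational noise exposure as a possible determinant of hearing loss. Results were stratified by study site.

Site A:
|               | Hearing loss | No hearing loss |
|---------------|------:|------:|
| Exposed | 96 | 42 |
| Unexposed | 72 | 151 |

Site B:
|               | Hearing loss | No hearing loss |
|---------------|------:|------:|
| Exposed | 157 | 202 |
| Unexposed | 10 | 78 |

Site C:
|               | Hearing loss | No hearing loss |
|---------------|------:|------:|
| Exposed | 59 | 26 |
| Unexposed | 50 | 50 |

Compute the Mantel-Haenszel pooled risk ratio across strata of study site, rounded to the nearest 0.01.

RR_MH = Σ(aᵢ·n₀ᵢ/nᵢ) / Σ(cᵢ·n₁ᵢ/nᵢ), with n₁ᵢ = aᵢ+bᵢ (exposed), n₀ᵢ = cᵢ+dᵢ (unexposed), nᵢ = n₁ᵢ+n₀ᵢ.
Stratum 1 (Site A): n₁ = 138, n₀ = 223, n = 361; a·n₀/n = 96·223/361 = 59.3019; c·n₁/n = 72·138/361 = 27.5235
Stratum 2 (Site B): n₁ = 359, n₀ = 88, n = 447; a·n₀/n = 157·88/447 = 30.9083; c·n₁/n = 10·359/447 = 8.0313
Stratum 3 (Site C): n₁ = 85, n₀ = 100, n = 185; a·n₀/n = 59·100/185 = 31.8919; c·n₁/n = 50·85/185 = 22.9730
RR_MH = (59.3019 + 30.9083 + 31.8919) / (27.5235 + 8.0313 + 22.9730) = 122.1021 / 58.5278 = 2.08622

2.09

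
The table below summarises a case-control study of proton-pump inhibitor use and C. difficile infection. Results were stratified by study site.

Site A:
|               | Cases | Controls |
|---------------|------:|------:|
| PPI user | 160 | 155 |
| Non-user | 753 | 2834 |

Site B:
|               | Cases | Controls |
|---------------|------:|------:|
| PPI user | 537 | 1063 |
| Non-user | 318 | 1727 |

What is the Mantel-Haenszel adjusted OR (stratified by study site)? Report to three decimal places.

OR_MH = Σ(aᵢdᵢ/nᵢ) / Σ(bᵢcᵢ/nᵢ), where nᵢ is the stratum total.
Stratum 1 (Site A): n = 3902; a·d/n = 160·2834/3902 = 116.2071; b·c/n = 155·753/3902 = 29.9116
Stratum 2 (Site B): n = 3645; a·d/n = 537·1727/3645 = 254.4305; b·c/n = 1063·318/3645 = 92.7391
OR_MH = (116.2071 + 254.4305) / (29.9116 + 92.7391) = 370.6375 / 122.6507 = 3.02190

3.022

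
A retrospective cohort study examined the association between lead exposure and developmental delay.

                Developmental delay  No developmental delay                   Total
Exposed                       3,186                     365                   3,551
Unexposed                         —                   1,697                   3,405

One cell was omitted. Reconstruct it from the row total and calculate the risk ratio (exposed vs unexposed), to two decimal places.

The missing cell is in the unexposed row: 3405 − 1697 = 1708.
So a = 3186, b = 365, c = 1708, d = 1697.
RR = [a/(a+b)] / [c/(c+d)] = (3186/3551) / (1708/3405) = 0.89721/0.50162 = 1.78865

1.79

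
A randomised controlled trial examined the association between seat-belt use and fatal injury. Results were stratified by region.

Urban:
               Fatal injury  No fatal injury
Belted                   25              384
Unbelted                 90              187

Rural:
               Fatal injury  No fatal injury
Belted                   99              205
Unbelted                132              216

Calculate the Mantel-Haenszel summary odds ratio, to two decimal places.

OR_MH = Σ(aᵢdᵢ/nᵢ) / Σ(bᵢcᵢ/nᵢ), where nᵢ is the stratum total.
Stratum 1 (Urban): n = 686; a·d/n = 25·187/686 = 6.8149; b·c/n = 384·90/686 = 50.3790
Stratum 2 (Rural): n = 652; a·d/n = 99·216/652 = 32.7975; b·c/n = 205·132/652 = 41.5031
OR_MH = (6.8149 + 32.7975) / (50.3790 + 41.5031) = 39.6124 / 91.8821 = 0.43112

0.43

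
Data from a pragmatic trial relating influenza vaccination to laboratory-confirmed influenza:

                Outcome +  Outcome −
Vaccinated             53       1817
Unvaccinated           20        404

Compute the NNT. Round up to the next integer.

54

Risk in treated group = 53/1870 = 0.02834; risk in control = 20/424 = 0.04717.
Absolute risk reduction = 0.04717 − 0.02834 = 0.01883
NNT = 1 / ARR = 1 / 0.01883 = 53.114 → round up → 54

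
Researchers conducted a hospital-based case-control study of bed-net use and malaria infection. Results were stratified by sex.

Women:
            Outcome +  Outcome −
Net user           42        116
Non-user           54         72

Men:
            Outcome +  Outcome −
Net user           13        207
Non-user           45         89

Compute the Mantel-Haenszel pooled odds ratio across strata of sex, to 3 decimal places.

OR_MH = Σ(aᵢdᵢ/nᵢ) / Σ(bᵢcᵢ/nᵢ), where nᵢ is the stratum total.
Stratum 1 (Women): n = 284; a·d/n = 42·72/284 = 10.6479; b·c/n = 116·54/284 = 22.0563
Stratum 2 (Men): n = 354; a·d/n = 13·89/354 = 3.2684; b·c/n = 207·45/354 = 26.3136
OR_MH = (10.6479 + 3.2684) / (22.0563 + 26.3136) = 13.9162 / 48.3699 = 0.28770

0.288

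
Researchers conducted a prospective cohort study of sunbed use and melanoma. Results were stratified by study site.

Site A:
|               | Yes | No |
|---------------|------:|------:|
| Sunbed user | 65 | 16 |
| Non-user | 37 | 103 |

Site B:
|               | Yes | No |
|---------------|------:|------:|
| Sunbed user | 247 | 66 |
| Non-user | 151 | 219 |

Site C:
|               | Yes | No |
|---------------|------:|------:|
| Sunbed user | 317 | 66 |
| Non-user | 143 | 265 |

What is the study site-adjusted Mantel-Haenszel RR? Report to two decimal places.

RR_MH = Σ(aᵢ·n₀ᵢ/nᵢ) / Σ(cᵢ·n₁ᵢ/nᵢ), with n₁ᵢ = aᵢ+bᵢ (exposed), n₀ᵢ = cᵢ+dᵢ (unexposed), nᵢ = n₁ᵢ+n₀ᵢ.
Stratum 1 (Site A): n₁ = 81, n₀ = 140, n = 221; a·n₀/n = 65·140/221 = 41.1765; c·n₁/n = 37·81/221 = 13.5611
Stratum 2 (Site B): n₁ = 313, n₀ = 370, n = 683; a·n₀/n = 247·370/683 = 133.8067; c·n₁/n = 151·313/683 = 69.1991
Stratum 3 (Site C): n₁ = 383, n₀ = 408, n = 791; a·n₀/n = 317·408/791 = 163.5095; c·n₁/n = 143·383/791 = 69.2402
RR_MH = (41.1765 + 133.8067 + 163.5095) / (13.5611 + 69.1991 + 69.2402) = 338.4927 / 152.0004 = 2.22692

2.23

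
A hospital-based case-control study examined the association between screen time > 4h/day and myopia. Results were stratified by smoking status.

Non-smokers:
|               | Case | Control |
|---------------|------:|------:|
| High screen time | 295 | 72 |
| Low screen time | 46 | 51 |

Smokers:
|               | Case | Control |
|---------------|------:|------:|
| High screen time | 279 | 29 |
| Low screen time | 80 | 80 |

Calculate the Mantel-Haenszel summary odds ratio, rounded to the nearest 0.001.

OR_MH = Σ(aᵢdᵢ/nᵢ) / Σ(bᵢcᵢ/nᵢ), where nᵢ is the stratum total.
Stratum 1 (Non-smokers): n = 464; a·d/n = 295·51/464 = 32.4246; b·c/n = 72·46/464 = 7.1379
Stratum 2 (Smokers): n = 468; a·d/n = 279·80/468 = 47.6923; b·c/n = 29·80/468 = 4.9573
OR_MH = (32.4246 + 47.6923) / (7.1379 + 4.9573) = 80.1169 / 12.0952 = 6.62386

6.624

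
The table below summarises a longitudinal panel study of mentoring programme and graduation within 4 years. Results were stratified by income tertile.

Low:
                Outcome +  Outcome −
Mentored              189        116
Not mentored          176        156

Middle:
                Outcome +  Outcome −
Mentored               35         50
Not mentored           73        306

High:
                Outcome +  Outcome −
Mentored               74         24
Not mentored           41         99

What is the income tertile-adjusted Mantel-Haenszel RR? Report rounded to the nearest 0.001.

RR_MH = Σ(aᵢ·n₀ᵢ/nᵢ) / Σ(cᵢ·n₁ᵢ/nᵢ), with n₁ᵢ = aᵢ+bᵢ (exposed), n₀ᵢ = cᵢ+dᵢ (unexposed), nᵢ = n₁ᵢ+n₀ᵢ.
Stratum 1 (Low): n₁ = 305, n₀ = 332, n = 637; a·n₀/n = 189·332/637 = 98.5055; c·n₁/n = 176·305/637 = 84.2700
Stratum 2 (Middle): n₁ = 85, n₀ = 379, n = 464; a·n₀/n = 35·379/464 = 28.5884; c·n₁/n = 73·85/464 = 13.3728
Stratum 3 (High): n₁ = 98, n₀ = 140, n = 238; a·n₀/n = 74·140/238 = 43.5294; c·n₁/n = 41·98/238 = 16.8824
RR_MH = (98.5055 + 28.5884 + 43.5294) / (84.2700 + 13.3728 + 16.8824) = 170.6233 / 114.5252 = 1.48983

1.490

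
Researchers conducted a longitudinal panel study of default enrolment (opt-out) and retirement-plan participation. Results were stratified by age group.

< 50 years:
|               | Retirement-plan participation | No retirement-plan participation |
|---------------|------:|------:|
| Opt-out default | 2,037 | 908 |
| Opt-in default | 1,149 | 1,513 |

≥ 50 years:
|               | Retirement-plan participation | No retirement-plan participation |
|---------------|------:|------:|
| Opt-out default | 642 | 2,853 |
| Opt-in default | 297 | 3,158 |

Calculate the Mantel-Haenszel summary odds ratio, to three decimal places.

OR_MH = Σ(aᵢdᵢ/nᵢ) / Σ(bᵢcᵢ/nᵢ), where nᵢ is the stratum total.
Stratum 1 (< 50 years): n = 5607; a·d/n = 2037·1513/5607 = 549.6667; b·c/n = 908·1149/5607 = 186.0696
Stratum 2 (≥ 50 years): n = 6950; a·d/n = 642·3158/6950 = 291.7174; b·c/n = 2853·297/6950 = 121.9196
OR_MH = (549.6667 + 291.7174) / (186.0696 + 121.9196) = 841.3841 / 307.9891 = 2.73186

2.732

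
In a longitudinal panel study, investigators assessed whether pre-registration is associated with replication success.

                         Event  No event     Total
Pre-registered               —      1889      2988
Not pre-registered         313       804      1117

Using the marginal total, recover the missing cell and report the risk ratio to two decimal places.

1.31

The missing cell is in the exposed row: 2988 − 1889 = 1099.
So a = 1099, b = 1889, c = 313, d = 804.
RR = [a/(a+b)] / [c/(c+d)] = (1099/2988) / (313/1117) = 0.36780/0.28021 = 1.31258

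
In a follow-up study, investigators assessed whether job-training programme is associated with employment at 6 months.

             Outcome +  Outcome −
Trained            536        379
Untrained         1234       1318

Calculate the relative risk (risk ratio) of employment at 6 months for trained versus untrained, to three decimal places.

Cells: a = 536, b = 379, c = 1234, d = 1318.
Risk in exposed = 536/915 = 0.58579; risk in unexposed = 1234/2552 = 0.48354.
RR = 0.58579 / 0.48354 = 1.21146
The risk among the exposed is 1.21 times that among the unexposed.

1.211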